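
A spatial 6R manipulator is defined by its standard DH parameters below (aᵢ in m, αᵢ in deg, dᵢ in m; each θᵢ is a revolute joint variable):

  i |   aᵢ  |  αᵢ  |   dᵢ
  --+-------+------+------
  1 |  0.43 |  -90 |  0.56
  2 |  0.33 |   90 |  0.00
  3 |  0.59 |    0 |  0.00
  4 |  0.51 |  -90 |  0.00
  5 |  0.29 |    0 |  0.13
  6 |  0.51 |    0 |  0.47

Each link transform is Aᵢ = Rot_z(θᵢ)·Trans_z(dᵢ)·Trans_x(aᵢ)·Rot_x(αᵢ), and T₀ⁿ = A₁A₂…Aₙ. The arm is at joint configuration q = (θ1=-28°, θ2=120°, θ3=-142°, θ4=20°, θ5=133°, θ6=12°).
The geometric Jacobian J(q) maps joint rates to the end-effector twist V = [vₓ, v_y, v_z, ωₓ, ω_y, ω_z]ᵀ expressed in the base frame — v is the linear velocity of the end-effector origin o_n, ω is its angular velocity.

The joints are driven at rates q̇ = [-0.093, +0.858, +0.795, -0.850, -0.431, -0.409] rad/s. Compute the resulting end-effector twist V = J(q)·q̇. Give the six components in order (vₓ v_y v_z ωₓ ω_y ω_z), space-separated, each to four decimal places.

-0.8287 -0.3136 0.6929 0.8842 1.0057 0.5514

o_n = [-0.4737, -0.4182, 0.4401]
J₁: ẑ×o_n = [0.4182, -0.4737, 0.0000], ω = ẑ
J2: z=[0.4695, 0.8829, 0.0000] o=[0.3797, -0.2019, 0.5600] → [-0.1059, 0.0563, 0.6519, 0.4695, 0.8829, 0.0000]
J3: z=[0.7647, -0.4066, -0.5000] o=[0.2340, -0.1244, 0.2742] → [-0.2143, 0.2270, -0.5124, 0.7647, -0.4066, -0.5000]
J4: z=[0.7647, -0.4066, -0.5000] o=[0.2687, -0.5543, 0.6768] → [0.1643, 0.5523, -0.1978, 0.7647, -0.4066, -0.5000]
J5: z=[-0.6232, -0.2688, -0.7344] o=[0.1850, -0.9996, 0.9109] → [0.5535, 0.1904, -0.5394, -0.6232, -0.2688, -0.7344]
J6: z=[-0.6232, -0.2688, -0.7344] o=[-0.0258, -0.7756, 0.8307] → [0.3675, 0.0856, -0.3431, -0.6232, -0.2688, -0.7344]
V = J·q̇ = [-0.8287, -0.3136, 0.6929, 0.8842, 1.0057, 0.5514]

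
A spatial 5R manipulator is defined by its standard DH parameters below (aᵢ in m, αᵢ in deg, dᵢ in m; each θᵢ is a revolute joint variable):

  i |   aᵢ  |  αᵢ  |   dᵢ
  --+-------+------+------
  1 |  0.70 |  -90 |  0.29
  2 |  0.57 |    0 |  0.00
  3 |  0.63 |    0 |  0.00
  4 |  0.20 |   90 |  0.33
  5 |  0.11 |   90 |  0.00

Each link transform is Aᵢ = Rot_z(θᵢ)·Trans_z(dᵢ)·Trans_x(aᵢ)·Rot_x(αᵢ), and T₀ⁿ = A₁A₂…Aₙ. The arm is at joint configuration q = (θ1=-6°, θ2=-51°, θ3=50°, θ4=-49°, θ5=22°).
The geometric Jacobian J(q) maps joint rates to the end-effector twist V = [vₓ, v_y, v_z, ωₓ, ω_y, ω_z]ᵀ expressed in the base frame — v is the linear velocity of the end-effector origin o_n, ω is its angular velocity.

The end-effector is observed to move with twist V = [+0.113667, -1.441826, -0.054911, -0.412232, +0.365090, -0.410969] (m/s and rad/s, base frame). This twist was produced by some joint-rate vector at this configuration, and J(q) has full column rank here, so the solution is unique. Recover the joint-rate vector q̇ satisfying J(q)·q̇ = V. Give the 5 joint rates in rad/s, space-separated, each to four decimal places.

-0.7870 -0.1980 0.2700 0.2480 0.5850

o_n = [1.9112, 0.1724, 0.9753]
J₁: ẑ×o_n = [-0.1724, 1.9112, 0.0000], ω = ẑ
J2: z=[0.1045, 0.9945, 0.0000] o=[0.6962, -0.0732, 0.2900] → [0.6816, -0.0716, -1.1827, 0.1045, 0.9945, 0.0000]
J3: z=[0.1045, 0.9945, 0.0000] o=[1.0529, -0.1107, 0.7330] → [0.2410, -0.0253, -0.8240, 0.1045, 0.9945, 0.0000]
J4: z=[0.1045, 0.9945, 0.0000] o=[1.6794, -0.1765, 0.7440] → [0.2301, -0.0242, -0.1941, 0.1045, 0.9945, 0.0000]
J5: z=[-0.7618, 0.0801, 0.6428] o=[1.8417, 0.1382, 0.8972] → [-0.0157, 0.1042, -0.0316, -0.7618, 0.0801, 0.6428]
q̇ = J⁺·V = [-0.7870, -0.1980, 0.2700, 0.2480, 0.5850]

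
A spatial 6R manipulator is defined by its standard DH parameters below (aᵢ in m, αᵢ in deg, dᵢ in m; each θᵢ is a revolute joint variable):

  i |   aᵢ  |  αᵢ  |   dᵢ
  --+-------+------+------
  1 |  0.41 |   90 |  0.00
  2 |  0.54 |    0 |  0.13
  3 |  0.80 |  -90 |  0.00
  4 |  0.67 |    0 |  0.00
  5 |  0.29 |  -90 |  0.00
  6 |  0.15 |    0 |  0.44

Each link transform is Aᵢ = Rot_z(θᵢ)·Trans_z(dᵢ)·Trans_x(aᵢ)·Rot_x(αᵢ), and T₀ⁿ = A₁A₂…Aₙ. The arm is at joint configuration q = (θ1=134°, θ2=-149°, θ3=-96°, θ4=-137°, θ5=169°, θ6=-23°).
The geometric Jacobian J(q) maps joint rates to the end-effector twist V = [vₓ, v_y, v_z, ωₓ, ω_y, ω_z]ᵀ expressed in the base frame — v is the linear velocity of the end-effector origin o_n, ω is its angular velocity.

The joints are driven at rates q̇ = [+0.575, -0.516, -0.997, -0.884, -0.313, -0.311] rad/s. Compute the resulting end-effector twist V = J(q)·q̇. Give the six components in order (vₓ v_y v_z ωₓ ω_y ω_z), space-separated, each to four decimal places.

o_n = [0.1934, -0.2190, 0.0958]
J₁: ẑ×o_n = [0.2190, 0.1934, -0.0000], ω = ẑ
J2: z=[0.7193, 0.6947, 0.0000] o=[-0.2848, 0.2949, 0.0000] → [0.0665, -0.0689, -0.7019, 0.7193, 0.6947, 0.0000]
J3: z=[0.7193, 0.6947, 0.0000] o=[0.1302, 0.0523, -0.2781] → [0.2597, -0.2689, -0.2390, 0.7193, 0.6947, 0.0000]
J4: z=[0.6296, -0.6519, -0.4226] o=[0.3651, -0.1909, 0.4469] → [0.2171, 0.2937, -0.1296, 0.6296, -0.6519, -0.4226]
J5: z=[0.6296, -0.6519, -0.4226] o=[0.5499, 0.2755, 0.0028] → [-0.2696, 0.0922, -0.5438, 0.6296, -0.6519, -0.4226]
J6: z=[-0.7656, -0.4280, -0.4803] o=[0.5116, 0.0939, 0.2257] → [-0.0947, 0.0533, 0.1034, -0.7656, -0.4280, -0.4803]
V = J·q̇ = [-0.2454, 0.1098, 0.8531, -1.6039, -0.1375, 1.2302]

-0.2454 0.1098 0.8531 -1.6039 -0.1375 1.2302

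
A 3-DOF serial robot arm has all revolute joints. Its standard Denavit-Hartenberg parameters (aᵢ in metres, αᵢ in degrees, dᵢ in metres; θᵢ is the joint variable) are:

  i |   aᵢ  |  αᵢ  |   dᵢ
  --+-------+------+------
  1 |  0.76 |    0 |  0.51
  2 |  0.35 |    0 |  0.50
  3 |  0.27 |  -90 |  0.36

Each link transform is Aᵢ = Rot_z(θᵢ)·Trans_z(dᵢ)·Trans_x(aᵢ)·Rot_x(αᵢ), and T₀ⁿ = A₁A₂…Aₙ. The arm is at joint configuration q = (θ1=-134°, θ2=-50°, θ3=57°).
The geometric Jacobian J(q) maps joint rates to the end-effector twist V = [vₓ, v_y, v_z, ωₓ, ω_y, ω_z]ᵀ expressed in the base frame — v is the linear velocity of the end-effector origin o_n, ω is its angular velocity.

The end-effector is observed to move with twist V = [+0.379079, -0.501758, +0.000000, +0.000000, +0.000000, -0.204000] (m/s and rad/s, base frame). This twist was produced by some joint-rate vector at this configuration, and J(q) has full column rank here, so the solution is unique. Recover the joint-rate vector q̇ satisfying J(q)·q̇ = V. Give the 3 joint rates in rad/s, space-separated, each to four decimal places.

0.7890 -0.4500 -0.5430

o_n = [-1.0396, -0.7379, 1.3700]
J₁: ẑ×o_n = [0.7379, -1.0396, 0.0000], ω = ẑ
J2: z=[0.0000, 0.0000, 1.0000] o=[-0.5279, -0.5467, 0.5100] → [0.1912, -0.5116, 0.0000, 0.0000, 0.0000, 1.0000]
J3: z=[0.0000, 0.0000, 1.0000] o=[-0.8771, -0.5223, 1.0100] → [0.2156, -0.1625, 0.0000, 0.0000, 0.0000, 1.0000]
q̇ = J⁺·V = [0.7890, -0.4500, -0.5430]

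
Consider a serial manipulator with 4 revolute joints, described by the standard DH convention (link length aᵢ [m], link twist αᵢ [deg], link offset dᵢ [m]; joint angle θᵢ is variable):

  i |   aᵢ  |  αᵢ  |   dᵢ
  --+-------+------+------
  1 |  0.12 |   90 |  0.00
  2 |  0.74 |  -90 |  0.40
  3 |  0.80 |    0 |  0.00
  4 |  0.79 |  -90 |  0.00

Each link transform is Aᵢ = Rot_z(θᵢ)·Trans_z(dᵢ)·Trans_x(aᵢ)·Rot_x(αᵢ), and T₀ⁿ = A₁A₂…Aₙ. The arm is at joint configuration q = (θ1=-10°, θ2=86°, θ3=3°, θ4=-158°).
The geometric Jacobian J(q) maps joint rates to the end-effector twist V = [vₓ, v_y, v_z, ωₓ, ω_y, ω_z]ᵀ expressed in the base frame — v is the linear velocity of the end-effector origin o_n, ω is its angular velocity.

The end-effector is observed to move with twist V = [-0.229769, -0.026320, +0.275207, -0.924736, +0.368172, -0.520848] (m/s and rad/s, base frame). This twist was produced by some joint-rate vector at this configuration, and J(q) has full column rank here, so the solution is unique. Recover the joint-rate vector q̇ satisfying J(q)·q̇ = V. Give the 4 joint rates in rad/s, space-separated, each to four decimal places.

o_n = [0.0545, -0.7123, 0.8209]
J₁: ẑ×o_n = [0.7123, 0.0545, -0.0000], ω = ẑ
J2: z=[-0.1736, -0.9848, 0.0000] o=[0.1182, -0.0208, 0.0000] → [-0.8084, 0.1426, 0.0574, -0.1736, -0.9848, 0.0000]
J3: z=[-0.9824, 0.1732, 0.0698] o=[0.0996, -0.4237, 0.7382] → [0.0345, 0.0781, 0.2913, -0.9824, 0.1732, 0.0698]
J4: z=[-0.9824, 0.1732, 0.0698] o=[0.1617, -0.3922, 1.5352] → [-0.1014, -0.7091, 0.3331, -0.9824, 0.1732, 0.0698]
q̇ = J⁺·V = [-0.5890, -0.2020, 0.9240, 0.0530]

-0.5890 -0.2020 0.9240 0.0530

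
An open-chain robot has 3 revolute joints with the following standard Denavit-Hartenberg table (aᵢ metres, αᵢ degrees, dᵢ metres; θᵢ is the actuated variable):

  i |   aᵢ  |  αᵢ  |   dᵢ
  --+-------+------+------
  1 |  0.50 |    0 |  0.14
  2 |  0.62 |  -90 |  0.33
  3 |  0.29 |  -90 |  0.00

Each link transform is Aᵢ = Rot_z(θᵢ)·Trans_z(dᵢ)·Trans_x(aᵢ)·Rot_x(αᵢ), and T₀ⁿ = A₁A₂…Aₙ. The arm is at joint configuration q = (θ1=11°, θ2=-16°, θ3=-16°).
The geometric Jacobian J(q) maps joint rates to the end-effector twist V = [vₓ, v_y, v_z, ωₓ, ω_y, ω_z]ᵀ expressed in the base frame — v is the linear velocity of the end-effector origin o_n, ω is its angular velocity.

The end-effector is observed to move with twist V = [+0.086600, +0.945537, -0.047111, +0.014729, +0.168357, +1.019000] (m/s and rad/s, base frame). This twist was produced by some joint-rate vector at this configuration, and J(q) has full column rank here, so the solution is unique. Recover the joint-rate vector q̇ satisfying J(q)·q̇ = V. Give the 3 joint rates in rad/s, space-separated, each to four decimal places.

0.0700 0.9490 0.1690

o_n = [1.3862, 0.0171, 0.5499]
J₁: ẑ×o_n = [-0.0171, 1.3862, 0.0000], ω = ẑ
J2: z=[0.0000, 0.0000, 1.0000] o=[0.4908, 0.0954, 0.1400] → [0.0783, 0.8953, -0.0000, 0.0000, 0.0000, 1.0000]
J3: z=[0.0872, 0.9962, 0.0000] o=[1.1085, 0.0414, 0.4700] → [0.0796, -0.0070, -0.2788, 0.0872, 0.9962, 0.0000]
q̇ = J⁺·V = [0.0700, 0.9490, 0.1690]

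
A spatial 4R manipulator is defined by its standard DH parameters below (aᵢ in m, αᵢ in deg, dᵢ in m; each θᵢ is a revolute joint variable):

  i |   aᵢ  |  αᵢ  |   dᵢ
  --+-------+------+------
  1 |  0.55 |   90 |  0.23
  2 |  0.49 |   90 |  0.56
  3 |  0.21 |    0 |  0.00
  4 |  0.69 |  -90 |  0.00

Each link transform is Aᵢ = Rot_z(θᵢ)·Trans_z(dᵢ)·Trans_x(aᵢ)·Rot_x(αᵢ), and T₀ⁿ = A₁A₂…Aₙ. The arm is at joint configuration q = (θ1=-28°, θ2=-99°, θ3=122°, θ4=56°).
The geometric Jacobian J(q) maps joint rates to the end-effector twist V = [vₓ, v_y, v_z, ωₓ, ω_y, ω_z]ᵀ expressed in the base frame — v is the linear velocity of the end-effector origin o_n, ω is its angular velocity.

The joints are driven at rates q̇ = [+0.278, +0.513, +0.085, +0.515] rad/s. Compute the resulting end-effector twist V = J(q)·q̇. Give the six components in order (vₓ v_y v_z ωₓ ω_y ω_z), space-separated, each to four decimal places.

o_n = [0.1707, -0.9540, 0.5370]
J₁: ẑ×o_n = [0.9540, 0.1707, -0.0000], ω = ẑ
J2: z=[-0.4695, -0.8829, 0.0000] o=[0.4856, -0.2582, 0.2300] → [-0.2711, 0.1441, 0.0486, -0.4695, -0.8829, 0.0000]
J3: z=[-0.8721, 0.4637, 0.1564] o=[0.1550, -0.7167, -0.2540] → [0.4039, 0.6923, 0.1997, -0.8721, 0.4637, 0.1564]
J4: z=[-0.8721, 0.4637, 0.1564] o=[0.0868, -0.8821, -0.1441] → [0.3271, 0.6071, 0.0238, -0.8721, 0.4637, 0.1564]
V = J·q̇ = [0.3289, 0.4929, 0.0542, -0.7641, -0.1747, 0.3719]

0.3289 0.4929 0.0542 -0.7641 -0.1747 0.3719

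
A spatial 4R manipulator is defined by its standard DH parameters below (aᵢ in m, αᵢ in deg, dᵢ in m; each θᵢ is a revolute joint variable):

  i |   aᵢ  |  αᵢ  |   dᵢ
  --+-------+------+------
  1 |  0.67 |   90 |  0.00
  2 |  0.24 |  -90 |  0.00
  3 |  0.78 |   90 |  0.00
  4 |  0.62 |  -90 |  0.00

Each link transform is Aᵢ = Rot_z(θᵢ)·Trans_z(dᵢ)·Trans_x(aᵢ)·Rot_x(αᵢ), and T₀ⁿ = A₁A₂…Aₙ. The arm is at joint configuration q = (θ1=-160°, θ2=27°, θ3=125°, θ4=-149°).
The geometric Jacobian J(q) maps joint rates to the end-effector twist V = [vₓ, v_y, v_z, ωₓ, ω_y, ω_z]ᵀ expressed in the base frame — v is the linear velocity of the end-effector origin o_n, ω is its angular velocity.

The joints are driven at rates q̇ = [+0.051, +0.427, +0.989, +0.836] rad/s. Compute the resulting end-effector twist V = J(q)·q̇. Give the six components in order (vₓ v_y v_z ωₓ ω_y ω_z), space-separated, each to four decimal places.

0.0629 -0.1087 -0.4578 -0.1335 -0.1045 1.2431

o_n = [-0.7778, -0.4998, -0.2403]
J₁: ẑ×o_n = [0.4998, -0.7778, 0.0000], ω = ẑ
J2: z=[-0.3420, 0.9397, 0.0000] o=[-0.6296, -0.2292, 0.0000] → [-0.2258, -0.0822, 0.2318, -0.3420, 0.9397, 0.0000]
J3: z=[0.4266, 0.1553, 0.8910] o=[-0.8305, -0.3023, 0.1090] → [0.1217, 0.1960, -0.0924, 0.4266, 0.1553, 0.8910]
J4: z=[-0.4897, -0.7886, 0.3719] o=[-0.2374, -0.7664, -0.0942] → [0.0161, -0.2725, -0.5567, -0.4897, -0.7886, 0.3719]
V = J·q̇ = [0.0629, -0.1087, -0.4578, -0.1335, -0.1045, 1.2431]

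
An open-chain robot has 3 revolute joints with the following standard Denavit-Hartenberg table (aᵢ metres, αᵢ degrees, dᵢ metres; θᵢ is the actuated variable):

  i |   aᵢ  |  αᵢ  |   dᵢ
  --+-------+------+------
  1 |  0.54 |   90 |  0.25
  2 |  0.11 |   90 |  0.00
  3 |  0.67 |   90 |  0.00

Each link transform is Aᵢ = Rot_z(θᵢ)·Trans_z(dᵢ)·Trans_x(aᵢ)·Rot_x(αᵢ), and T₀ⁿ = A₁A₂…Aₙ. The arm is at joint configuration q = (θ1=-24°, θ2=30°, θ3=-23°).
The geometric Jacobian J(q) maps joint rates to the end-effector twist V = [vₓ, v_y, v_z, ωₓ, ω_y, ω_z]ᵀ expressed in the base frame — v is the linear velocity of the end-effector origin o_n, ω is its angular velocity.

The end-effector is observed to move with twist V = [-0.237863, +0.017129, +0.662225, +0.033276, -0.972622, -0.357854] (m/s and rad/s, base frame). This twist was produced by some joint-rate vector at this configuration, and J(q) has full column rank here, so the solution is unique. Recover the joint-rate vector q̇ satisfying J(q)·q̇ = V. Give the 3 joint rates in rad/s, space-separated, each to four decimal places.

0.3800 0.8750 0.8520

o_n = [1.1748, -0.2365, 0.6134]
J₁: ẑ×o_n = [0.2365, 1.1748, -0.0000], ω = ẑ
J2: z=[-0.4067, -0.9135, 0.0000] o=[0.4933, -0.2196, 0.2500] → [-0.3320, 0.1478, 0.6294, -0.4067, -0.9135, 0.0000]
J3: z=[0.4568, -0.2034, -0.8660] o=[0.5803, -0.2584, 0.3050] → [-0.0437, -0.6556, 0.1309, 0.4568, -0.2034, -0.8660]
q̇ = J⁺·V = [0.3800, 0.8750, 0.8520]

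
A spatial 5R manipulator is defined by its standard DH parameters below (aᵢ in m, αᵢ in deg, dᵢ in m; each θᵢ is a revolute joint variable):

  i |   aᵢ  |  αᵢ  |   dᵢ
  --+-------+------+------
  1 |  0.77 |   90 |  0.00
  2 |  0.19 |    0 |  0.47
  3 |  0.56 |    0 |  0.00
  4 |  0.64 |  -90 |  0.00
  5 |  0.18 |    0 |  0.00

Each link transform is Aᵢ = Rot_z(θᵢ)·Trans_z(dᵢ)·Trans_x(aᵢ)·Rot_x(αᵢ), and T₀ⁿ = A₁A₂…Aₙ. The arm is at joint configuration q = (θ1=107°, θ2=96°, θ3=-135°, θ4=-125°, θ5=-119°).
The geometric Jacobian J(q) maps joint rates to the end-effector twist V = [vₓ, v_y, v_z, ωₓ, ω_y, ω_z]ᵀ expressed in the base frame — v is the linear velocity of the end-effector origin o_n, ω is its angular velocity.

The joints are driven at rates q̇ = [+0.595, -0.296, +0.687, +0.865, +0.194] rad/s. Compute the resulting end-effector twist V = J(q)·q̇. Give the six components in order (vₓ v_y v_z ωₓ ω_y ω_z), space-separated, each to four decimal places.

o_n = [0.4088, 0.8089, -0.3158]
J₁: ẑ×o_n = [-0.8089, 0.4088, 0.0000], ω = ẑ
J2: z=[0.9563, 0.2924, 0.0000] o=[-0.2251, 0.7364, 0.0000] → [-0.0923, 0.3020, -0.1160, 0.9563, 0.2924, 0.0000]
J3: z=[0.9563, 0.2924, 0.0000] o=[0.2301, 0.8548, 0.1890] → [-0.1476, 0.4827, -0.0961, 0.9563, 0.2924, 0.0000]
J4: z=[0.9563, 0.2924, 0.0000] o=[0.1029, 1.2710, -0.1635] → [-0.0445, 0.1457, -0.5313, 0.9563, 0.2924, 0.0000]
J5: z=[-0.0806, 0.2636, -0.9613] o=[0.2828, 0.6826, -0.3399] → [0.1277, -0.1192, -0.0434, -0.0806, 0.2636, -0.9613]
V = J·q̇ = [-0.5691, 0.5884, -0.4997, 1.1855, 0.4184, 0.4085]

-0.5691 0.5884 -0.4997 1.1855 0.4184 0.4085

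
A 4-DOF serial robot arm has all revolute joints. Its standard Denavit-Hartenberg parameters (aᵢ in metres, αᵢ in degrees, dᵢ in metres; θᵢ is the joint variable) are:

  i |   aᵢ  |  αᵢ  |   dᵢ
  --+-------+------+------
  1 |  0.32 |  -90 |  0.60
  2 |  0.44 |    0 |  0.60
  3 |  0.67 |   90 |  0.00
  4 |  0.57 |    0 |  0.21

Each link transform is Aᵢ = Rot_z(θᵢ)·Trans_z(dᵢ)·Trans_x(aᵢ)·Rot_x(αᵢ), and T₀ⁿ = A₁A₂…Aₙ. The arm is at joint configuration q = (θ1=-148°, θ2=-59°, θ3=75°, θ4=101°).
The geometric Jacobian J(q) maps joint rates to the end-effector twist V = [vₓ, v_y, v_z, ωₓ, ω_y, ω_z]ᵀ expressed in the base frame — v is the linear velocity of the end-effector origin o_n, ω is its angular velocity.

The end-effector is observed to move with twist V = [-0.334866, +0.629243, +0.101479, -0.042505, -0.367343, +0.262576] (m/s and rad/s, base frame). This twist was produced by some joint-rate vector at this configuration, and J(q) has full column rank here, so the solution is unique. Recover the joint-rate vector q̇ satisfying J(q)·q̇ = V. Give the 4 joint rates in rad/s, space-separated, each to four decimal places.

-0.5420 -0.6400 0.9290 0.8370

o_n = [-0.3557, -1.5896, 1.0243]
J₁: ẑ×o_n = [1.5896, -0.3557, 0.0000], ω = ẑ
J2: z=[0.5299, -0.8480, 0.0000] o=[-0.2714, -0.1696, 0.6000] → [-0.3598, -0.2249, -0.8240, 0.5299, -0.8480, 0.0000]
J3: z=[0.5299, -0.8480, 0.0000] o=[-0.1456, -0.7985, 0.9772] → [-0.0400, -0.0250, -0.5974, 0.5299, -0.8480, 0.0000]
J4: z=[-0.2338, -0.1461, 0.9613] o=[-0.6918, -1.1398, 0.7925] → [0.3985, 0.3773, 0.1542, -0.2338, -0.1461, 0.9613]
q̇ = J⁺·V = [-0.5420, -0.6400, 0.9290, 0.8370]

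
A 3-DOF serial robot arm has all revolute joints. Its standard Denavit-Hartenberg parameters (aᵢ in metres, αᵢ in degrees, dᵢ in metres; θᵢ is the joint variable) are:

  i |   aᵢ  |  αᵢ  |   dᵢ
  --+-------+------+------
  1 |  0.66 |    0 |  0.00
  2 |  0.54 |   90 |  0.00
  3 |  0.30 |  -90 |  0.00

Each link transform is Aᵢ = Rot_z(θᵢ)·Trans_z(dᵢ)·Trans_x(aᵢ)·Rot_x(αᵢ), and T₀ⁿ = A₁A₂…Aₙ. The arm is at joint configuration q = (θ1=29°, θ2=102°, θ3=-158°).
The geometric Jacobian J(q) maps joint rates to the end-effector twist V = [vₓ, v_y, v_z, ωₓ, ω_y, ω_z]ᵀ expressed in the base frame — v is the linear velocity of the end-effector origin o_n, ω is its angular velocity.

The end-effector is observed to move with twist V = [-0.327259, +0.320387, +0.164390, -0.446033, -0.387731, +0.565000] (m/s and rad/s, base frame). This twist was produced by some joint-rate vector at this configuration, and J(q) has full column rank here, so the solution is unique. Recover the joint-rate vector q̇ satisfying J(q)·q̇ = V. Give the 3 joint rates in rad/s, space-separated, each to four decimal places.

o_n = [0.4055, 0.5176, -0.1124]
J₁: ẑ×o_n = [-0.5176, 0.4055, 0.0000], ω = ẑ
J2: z=[0.0000, 0.0000, 1.0000] o=[0.5772, 0.3200, 0.0000] → [-0.1976, -0.1718, 0.0000, 0.0000, 0.0000, 1.0000]
J3: z=[0.7547, 0.6561, 0.0000] o=[0.2230, 0.7275, 0.0000] → [-0.0737, 0.0848, -0.2782, 0.7547, 0.6561, 0.0000]
q̇ = J⁺·V = [0.8100, -0.2450, -0.5910]

0.8100 -0.2450 -0.5910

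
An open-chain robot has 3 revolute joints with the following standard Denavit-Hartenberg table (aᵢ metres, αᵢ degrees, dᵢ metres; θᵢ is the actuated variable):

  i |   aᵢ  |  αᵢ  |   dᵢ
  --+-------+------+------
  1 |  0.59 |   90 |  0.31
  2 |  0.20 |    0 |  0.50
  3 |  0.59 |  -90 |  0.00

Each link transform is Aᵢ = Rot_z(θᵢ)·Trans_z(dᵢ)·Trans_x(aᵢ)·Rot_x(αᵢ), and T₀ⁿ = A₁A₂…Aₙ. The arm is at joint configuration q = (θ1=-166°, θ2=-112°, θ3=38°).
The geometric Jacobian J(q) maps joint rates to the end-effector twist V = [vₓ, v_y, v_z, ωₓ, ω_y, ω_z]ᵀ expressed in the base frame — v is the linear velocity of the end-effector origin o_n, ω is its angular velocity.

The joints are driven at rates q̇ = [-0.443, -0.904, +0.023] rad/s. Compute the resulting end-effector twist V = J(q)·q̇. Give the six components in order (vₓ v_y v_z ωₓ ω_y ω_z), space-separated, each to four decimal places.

0.7898 0.5063 -0.0755 0.2131 -0.8548 -0.4430

o_n = [-0.7785, 0.3212, -0.4426]
J₁: ẑ×o_n = [-0.3212, -0.7785, 0.0000], ω = ẑ
J2: z=[-0.2419, 0.9703, 0.0000] o=[-0.5725, -0.1427, 0.3100] → [-0.7302, -0.1821, 0.0877, -0.2419, 0.9703, 0.0000]
J3: z=[-0.2419, 0.9703, 0.0000] o=[-0.6207, 0.3605, 0.1246] → [-0.5503, -0.1372, 0.1626, -0.2419, 0.9703, 0.0000]
V = J·q̇ = [0.7898, 0.5063, -0.0755, 0.2131, -0.8548, -0.4430]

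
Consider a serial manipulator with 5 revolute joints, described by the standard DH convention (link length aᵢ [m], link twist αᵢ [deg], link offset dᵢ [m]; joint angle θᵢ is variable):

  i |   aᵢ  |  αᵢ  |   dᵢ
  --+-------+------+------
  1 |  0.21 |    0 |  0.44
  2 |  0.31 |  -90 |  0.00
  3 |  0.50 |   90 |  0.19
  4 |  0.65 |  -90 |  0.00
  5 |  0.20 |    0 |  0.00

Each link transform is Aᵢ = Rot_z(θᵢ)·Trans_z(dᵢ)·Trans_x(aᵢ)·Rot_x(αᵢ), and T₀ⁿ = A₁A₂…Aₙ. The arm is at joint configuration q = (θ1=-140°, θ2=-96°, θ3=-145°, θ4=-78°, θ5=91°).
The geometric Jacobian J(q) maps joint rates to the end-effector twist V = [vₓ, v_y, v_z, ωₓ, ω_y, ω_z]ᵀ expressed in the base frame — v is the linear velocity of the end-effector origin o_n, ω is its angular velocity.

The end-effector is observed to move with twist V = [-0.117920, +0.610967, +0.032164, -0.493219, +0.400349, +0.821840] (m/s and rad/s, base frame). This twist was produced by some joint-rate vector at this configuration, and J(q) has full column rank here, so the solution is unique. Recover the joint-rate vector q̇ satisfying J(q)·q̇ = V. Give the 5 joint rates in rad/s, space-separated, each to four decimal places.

o_n = [0.2590, 0.0336, 0.9677]
J₁: ẑ×o_n = [-0.0336, 0.2590, 0.0000], ω = ẑ
J2: z=[0.0000, 0.0000, 1.0000] o=[-0.1609, -0.1350, 0.4400] → [-0.1686, 0.4199, 0.0000, 0.0000, 0.0000, 1.0000]
J3: z=[-0.8290, -0.5592, 0.0000] o=[-0.3342, 0.1220, 0.4400] → [-0.2951, 0.4375, 0.4050, -0.8290, -0.5592, 0.0000]
J4: z=[0.3207, -0.4755, -0.8192] o=[-0.2627, -0.3238, 0.7268] → [0.1782, -0.5046, 0.3627, 0.3207, -0.4755, -0.8192]
J5: z=[0.2757, -0.7805, 0.5610] o=[0.3263, -0.0600, 0.8043] → [-0.1801, -0.0828, -0.0267, 0.2757, -0.7805, 0.5610]
q̇ = J⁺·V = [0.5440, 0.3530, 0.3000, -0.2870, -0.5530]

0.5440 0.3530 0.3000 -0.2870 -0.5530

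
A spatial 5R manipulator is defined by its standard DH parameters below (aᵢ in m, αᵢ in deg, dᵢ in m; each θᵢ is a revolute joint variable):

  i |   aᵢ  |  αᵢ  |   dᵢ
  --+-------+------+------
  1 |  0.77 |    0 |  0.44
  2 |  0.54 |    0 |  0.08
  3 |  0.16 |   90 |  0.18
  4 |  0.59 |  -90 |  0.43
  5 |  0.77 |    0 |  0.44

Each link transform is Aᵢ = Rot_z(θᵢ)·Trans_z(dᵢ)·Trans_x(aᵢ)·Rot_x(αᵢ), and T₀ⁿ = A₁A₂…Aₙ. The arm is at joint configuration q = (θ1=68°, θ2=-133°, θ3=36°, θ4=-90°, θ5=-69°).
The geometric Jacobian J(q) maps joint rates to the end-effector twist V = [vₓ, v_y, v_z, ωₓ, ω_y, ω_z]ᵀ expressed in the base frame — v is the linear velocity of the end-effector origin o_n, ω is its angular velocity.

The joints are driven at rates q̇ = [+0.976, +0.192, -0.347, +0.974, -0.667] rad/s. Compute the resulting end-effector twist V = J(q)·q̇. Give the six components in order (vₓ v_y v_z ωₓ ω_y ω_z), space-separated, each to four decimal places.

o_n = [0.4845, -1.0712, -0.1659]
J₁: ẑ×o_n = [1.0712, 0.4845, -0.0000], ω = ẑ
J2: z=[0.0000, 0.0000, 1.0000] o=[0.2884, 0.7139, 0.4400] → [1.7851, 0.1960, -0.0000, 0.0000, 0.0000, 1.0000]
J3: z=[0.0000, 0.0000, 1.0000] o=[0.5167, 0.2245, 0.5200] → [1.2957, -0.0322, 0.0000, 0.0000, 0.0000, 1.0000]
J4: z=[-0.4848, -0.8746, 0.0000] o=[0.6566, 0.1470, 0.7000] → [0.7574, -0.4198, 0.4400, -0.4848, -0.8746, 0.0000]
J5: z=[0.8746, -0.4848, 0.0000] o=[0.4481, -0.2291, 0.1100] → [0.1338, 0.2413, -0.7189, 0.8746, -0.4848, 0.0000]
V = J·q̇ = [1.5870, -0.0482, 0.9080, -1.0556, -0.5285, 0.8210]

1.5870 -0.0482 0.9080 -1.0556 -0.5285 0.8210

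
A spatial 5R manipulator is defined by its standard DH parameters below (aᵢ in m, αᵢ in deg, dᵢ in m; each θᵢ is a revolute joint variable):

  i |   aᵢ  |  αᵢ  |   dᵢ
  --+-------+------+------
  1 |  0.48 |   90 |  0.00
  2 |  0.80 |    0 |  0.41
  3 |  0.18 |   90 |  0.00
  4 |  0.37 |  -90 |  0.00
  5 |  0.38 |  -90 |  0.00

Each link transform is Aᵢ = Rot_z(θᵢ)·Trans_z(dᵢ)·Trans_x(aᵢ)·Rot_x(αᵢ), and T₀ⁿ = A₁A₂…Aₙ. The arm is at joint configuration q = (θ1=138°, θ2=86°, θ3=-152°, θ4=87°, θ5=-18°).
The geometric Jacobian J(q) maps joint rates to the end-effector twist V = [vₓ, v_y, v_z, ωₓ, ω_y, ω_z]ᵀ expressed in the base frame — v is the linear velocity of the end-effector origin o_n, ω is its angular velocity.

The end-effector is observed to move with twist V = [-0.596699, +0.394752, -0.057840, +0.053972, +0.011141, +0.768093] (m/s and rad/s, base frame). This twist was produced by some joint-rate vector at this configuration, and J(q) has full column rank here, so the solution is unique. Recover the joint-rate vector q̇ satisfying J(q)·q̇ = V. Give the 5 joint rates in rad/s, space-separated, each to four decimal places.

o_n = [0.3786, 1.1936, 0.5509]
J₁: ẑ×o_n = [-1.1936, 0.3786, 0.0000], ω = ẑ
J2: z=[0.6691, 0.7431, 0.0000] o=[-0.3567, 0.3212, 0.0000] → [0.4094, -0.3686, 0.0373, 0.6691, 0.7431, 0.0000]
J3: z=[0.6691, 0.7431, 0.0000] o=[-0.1238, 0.6632, 0.7981] → [-0.1837, 0.1654, -0.0185, 0.6691, 0.7431, 0.0000]
J4: z=[0.6789, -0.6113, -0.4067] o=[-0.1782, 0.7122, 0.6336] → [0.2464, -0.1703, 0.6673, 0.6789, -0.6113, -0.4067]
J5: z=[0.3369, -0.2329, 0.9123] o=[0.0631, 0.9921, 0.6159] → [-0.1687, 0.3097, 0.1414, 0.3369, -0.2329, 0.9123]
q̇ = J⁺·V = [0.2940, -0.2130, 0.2340, -0.1630, 0.4470]

0.2940 -0.2130 0.2340 -0.1630 0.4470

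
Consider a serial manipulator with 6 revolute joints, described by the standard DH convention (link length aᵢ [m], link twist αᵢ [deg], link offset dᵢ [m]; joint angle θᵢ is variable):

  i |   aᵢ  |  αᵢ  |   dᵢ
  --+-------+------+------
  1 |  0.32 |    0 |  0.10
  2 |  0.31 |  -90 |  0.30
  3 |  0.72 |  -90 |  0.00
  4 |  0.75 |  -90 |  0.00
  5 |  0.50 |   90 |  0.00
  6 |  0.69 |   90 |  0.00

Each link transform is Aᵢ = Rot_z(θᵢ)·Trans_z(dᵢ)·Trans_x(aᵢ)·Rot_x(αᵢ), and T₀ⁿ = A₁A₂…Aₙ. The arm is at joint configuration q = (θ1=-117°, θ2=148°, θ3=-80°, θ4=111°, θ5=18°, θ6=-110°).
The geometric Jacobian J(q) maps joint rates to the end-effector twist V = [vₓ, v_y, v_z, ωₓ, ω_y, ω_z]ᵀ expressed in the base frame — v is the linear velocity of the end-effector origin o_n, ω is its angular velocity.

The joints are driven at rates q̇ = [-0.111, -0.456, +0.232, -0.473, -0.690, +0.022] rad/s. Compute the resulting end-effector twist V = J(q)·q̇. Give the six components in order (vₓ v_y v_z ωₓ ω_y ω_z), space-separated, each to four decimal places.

-0.0945 -0.2267 0.4741 -0.2750 -0.1904 0.1435

o_n = [0.7965, -1.0807, 1.3660]
J₁: ẑ×o_n = [1.0807, 0.7965, -0.0000], ω = ẑ
J2: z=[0.0000, 0.0000, 1.0000] o=[-0.1453, -0.2851, 0.1000] → [0.7955, 0.9417, -0.0000, 0.0000, 0.0000, 1.0000]
J3: z=[-0.5150, 0.8572, 0.0000] o=[0.1204, -0.1255, 0.4000] → [0.8281, 0.4976, -0.0875, -0.5150, 0.8572, 0.0000]
J4: z=[0.8441, 0.5072, -0.1736] o=[0.2276, -0.0611, 1.1091] → [-0.0467, -0.3157, -1.1492, 0.8441, 0.5072, -0.1736]
J5: z=[-0.3235, 0.2237, -0.9194] o=[0.5482, -0.6853, 0.8444] → [-0.2468, -0.0595, 0.0724, -0.3235, 0.2237, -0.9194]
J6: z=[0.9349, 0.2252, -0.2742] o=[0.6211, -1.1594, 0.7034] → [0.1708, -0.6676, 0.0341, 0.9349, 0.2252, -0.2742]
V = J·q̇ = [-0.0945, -0.2267, 0.4741, -0.2750, -0.1904, 0.1435]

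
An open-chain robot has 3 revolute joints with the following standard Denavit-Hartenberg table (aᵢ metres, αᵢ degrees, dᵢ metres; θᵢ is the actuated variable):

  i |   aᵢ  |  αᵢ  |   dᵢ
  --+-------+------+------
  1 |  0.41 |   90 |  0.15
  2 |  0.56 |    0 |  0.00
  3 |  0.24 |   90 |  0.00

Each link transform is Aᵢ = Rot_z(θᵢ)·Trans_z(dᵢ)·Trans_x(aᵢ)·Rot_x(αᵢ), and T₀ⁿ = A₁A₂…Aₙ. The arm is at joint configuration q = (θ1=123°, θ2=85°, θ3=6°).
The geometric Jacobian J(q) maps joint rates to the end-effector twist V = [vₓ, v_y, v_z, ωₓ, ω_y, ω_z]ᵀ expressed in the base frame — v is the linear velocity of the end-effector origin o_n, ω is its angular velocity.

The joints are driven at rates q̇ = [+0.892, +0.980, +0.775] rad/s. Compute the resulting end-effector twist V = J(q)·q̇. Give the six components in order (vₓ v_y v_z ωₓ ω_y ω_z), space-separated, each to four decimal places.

0.1870 -1.0326 0.0405 1.4719 0.9558 0.8920

o_n = [-0.2476, 0.3813, 0.9478]
J₁: ẑ×o_n = [-0.3813, -0.2476, 0.0000], ω = ẑ
J2: z=[0.8387, 0.5446, 0.0000] o=[-0.2233, 0.3439, 0.1500] → [0.4345, -0.6691, 0.0446, 0.8387, 0.5446, 0.0000]
J3: z=[0.8387, 0.5446, 0.0000] o=[-0.2499, 0.3848, 0.7079] → [0.1307, -0.2013, -0.0042, 0.8387, 0.5446, 0.0000]
V = J·q̇ = [0.1870, -1.0326, 0.0405, 1.4719, 0.9558, 0.8920]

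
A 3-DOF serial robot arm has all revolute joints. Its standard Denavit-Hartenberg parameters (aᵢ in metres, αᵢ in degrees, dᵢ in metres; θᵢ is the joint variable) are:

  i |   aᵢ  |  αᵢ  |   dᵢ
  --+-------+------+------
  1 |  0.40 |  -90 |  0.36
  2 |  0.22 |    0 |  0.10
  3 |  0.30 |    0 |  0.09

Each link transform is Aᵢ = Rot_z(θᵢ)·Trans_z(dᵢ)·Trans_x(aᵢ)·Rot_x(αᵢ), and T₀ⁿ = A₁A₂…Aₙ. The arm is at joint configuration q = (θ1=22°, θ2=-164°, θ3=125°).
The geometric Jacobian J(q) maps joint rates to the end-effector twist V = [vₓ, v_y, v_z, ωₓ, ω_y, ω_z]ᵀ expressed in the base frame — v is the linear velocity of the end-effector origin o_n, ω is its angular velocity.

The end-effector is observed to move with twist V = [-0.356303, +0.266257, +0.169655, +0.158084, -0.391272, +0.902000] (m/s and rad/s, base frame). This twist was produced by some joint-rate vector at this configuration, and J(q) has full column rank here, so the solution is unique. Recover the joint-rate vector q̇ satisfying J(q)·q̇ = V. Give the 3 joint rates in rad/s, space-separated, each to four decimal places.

0.9020 0.3370 -0.7590

o_n = [0.3198, 0.3341, 0.6094]
J₁: ẑ×o_n = [-0.3341, 0.3198, 0.0000], ω = ẑ
J2: z=[-0.3746, 0.9272, 0.0000] o=[0.3709, 0.1498, 0.3600] → [0.2313, 0.0934, -0.0217, -0.3746, 0.9272, 0.0000]
J3: z=[-0.3746, 0.9272, 0.0000] o=[0.1373, 0.1633, 0.4206] → [0.1750, 0.0707, -0.2331, -0.3746, 0.9272, 0.0000]
q̇ = J⁺·V = [0.9020, 0.3370, -0.7590]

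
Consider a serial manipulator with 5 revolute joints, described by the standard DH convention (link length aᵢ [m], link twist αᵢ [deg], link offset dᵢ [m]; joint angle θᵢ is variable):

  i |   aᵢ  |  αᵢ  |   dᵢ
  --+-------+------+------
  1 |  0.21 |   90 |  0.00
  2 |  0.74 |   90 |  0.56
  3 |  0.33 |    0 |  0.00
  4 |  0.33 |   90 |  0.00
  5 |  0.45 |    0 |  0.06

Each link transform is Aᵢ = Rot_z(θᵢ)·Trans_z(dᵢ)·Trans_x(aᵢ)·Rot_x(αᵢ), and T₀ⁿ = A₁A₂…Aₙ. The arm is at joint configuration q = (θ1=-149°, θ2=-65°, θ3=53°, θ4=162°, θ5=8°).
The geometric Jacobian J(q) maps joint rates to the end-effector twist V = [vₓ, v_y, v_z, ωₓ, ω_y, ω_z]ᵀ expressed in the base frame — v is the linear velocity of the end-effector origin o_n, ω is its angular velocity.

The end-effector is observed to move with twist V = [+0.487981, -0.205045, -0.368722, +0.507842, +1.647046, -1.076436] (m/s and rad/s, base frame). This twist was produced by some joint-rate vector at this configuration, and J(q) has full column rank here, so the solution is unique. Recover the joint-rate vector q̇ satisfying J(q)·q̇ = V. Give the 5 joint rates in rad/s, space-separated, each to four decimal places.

o_n = [-0.4491, 0.2293, -0.2701]
J₁: ẑ×o_n = [-0.2293, -0.4491, 0.0000], ω = ẑ
J2: z=[-0.5150, 0.8572, 0.0000] o=[-0.1800, -0.1082, 0.0000] → [-0.2315, -0.1391, 0.0569, -0.5150, 0.8572, 0.0000]
J3: z=[0.7769, 0.4668, -0.4226] o=[-0.7365, 0.2108, -0.6707] → [0.1948, -0.4326, -0.1198, 0.7769, 0.4668, -0.4226]
J4: z=[0.7769, 0.4668, -0.4226] o=[-0.9442, 0.3935, -0.8507] → [0.2016, -0.6602, -0.3587, 0.7769, 0.4668, -0.4226]
J5: z=[-0.2141, 0.8270, 0.5198] o=[-0.7488, 0.2901, -0.6057] → [0.3091, 0.2276, -0.2348, -0.2141, 0.8270, 0.5198]
q̇ = J⁺·V = [-0.8690, 0.6440, 0.7890, 0.4620, 0.6180]

-0.8690 0.6440 0.7890 0.4620 0.6180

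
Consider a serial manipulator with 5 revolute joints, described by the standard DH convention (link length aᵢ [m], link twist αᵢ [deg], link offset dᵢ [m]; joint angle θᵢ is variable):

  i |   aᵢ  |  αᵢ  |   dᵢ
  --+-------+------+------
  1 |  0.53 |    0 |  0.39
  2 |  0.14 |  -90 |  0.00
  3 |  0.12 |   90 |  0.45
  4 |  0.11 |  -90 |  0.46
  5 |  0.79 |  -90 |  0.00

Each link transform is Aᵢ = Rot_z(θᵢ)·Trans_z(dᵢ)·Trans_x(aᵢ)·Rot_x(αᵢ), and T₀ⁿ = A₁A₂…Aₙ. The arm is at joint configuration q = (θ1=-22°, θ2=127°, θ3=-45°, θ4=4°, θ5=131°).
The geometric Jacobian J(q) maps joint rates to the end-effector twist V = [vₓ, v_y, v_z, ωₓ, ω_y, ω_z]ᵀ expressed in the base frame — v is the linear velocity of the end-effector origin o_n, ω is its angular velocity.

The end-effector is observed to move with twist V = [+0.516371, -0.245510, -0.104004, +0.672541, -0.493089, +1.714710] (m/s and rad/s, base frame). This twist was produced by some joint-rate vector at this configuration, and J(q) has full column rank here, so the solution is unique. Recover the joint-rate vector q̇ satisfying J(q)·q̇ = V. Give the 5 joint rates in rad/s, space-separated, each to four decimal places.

0.2880 0.8170 -0.9330 0.8910 0.4120

o_n = [0.0757, -0.2756, 0.0905]
J₁: ẑ×o_n = [0.2756, 0.0757, -0.0000], ω = ẑ
J2: z=[0.0000, 0.0000, 1.0000] o=[0.4914, -0.1985, 0.3900] → [0.0771, -0.4157, 0.0000, 0.0000, 0.0000, 1.0000]
J3: z=[-0.9659, -0.2588, 0.0000] o=[0.4552, -0.0633, 0.3900] → [0.0775, -0.2893, 0.1068, -0.9659, -0.2588, 0.0000]
J4: z=[0.1830, -0.6830, 0.7071] o=[-0.0015, -0.0978, 0.4749] → [0.3882, 0.1249, 0.0201, 0.1830, -0.6830, 0.7071]
J5: z=[-0.9508, -0.3058, -0.0493] o=[0.0552, -0.3390, 0.8777] → [0.2439, -0.7495, -0.0541, -0.9508, -0.3058, -0.0493]
q̇ = J⁺·V = [0.2880, 0.8170, -0.9330, 0.8910, 0.4120]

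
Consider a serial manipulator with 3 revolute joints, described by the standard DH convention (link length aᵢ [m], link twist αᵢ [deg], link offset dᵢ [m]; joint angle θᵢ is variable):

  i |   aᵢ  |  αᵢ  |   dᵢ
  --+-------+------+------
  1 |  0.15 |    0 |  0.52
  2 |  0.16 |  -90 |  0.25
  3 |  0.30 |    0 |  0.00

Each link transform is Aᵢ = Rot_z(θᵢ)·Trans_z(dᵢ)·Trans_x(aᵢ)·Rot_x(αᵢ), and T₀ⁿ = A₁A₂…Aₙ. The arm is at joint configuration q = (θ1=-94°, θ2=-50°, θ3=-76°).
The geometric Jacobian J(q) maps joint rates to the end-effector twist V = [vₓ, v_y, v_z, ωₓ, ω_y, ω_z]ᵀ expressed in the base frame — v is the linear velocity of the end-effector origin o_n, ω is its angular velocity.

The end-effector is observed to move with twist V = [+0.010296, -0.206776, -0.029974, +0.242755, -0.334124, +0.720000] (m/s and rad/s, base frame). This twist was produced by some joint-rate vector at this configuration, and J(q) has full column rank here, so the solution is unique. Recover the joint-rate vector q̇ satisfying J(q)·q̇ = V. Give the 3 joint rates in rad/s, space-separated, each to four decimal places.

o_n = [-0.1986, -0.2863, 1.0611]
J₁: ẑ×o_n = [0.2863, -0.1986, 0.0000], ω = ẑ
J2: z=[0.0000, 0.0000, 1.0000] o=[-0.0105, -0.1496, 0.5200] → [0.1367, -0.1882, 0.0000, 0.0000, 0.0000, 1.0000]
J3: z=[0.5878, -0.8090, 0.0000] o=[-0.1399, -0.2437, 0.7700] → [-0.2355, -0.1711, -0.0726, 0.5878, -0.8090, 0.0000]
q̇ = J⁺·V = [0.0610, 0.6590, 0.4130]

0.0610 0.6590 0.4130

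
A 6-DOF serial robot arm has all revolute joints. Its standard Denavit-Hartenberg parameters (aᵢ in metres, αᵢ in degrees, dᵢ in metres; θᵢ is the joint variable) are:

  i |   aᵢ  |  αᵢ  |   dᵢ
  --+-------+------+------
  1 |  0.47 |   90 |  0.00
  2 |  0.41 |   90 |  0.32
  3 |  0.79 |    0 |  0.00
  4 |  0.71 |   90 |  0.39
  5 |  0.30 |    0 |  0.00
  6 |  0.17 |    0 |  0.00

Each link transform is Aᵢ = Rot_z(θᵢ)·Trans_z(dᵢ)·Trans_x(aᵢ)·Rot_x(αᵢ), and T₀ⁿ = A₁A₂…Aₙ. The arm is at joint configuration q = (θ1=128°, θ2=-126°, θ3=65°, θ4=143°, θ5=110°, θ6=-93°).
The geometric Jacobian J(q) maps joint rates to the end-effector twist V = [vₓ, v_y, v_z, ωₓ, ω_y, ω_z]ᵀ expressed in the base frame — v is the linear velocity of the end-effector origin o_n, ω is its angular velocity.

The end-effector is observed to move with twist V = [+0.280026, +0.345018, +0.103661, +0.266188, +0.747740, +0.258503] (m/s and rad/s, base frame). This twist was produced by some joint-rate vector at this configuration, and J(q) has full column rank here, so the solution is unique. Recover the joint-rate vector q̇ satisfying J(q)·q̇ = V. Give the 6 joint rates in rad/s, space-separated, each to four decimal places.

0.1120 -0.0230 0.3280 -0.5860 0.8530 -0.0680

o_n = [0.6247, 0.2959, 0.3724]
J₁: ẑ×o_n = [-0.2959, 0.6247, 0.0000], ω = ẑ
J2: z=[0.7880, 0.6157, 0.0000] o=[-0.2894, 0.3704, 0.0000] → [0.2292, -0.2934, -0.6214, 0.7880, 0.6157, 0.0000]
J3: z=[0.4981, -0.6375, 0.5878] o=[0.1112, 0.3775, -0.3317] → [-0.4009, -0.0488, 0.2868, 0.4981, -0.6375, 0.5878]
J4: z=[0.4981, -0.6375, 0.5878] o=[0.7962, 0.6636, -0.6018] → [-0.4049, -0.5860, -0.2924, 0.4981, -0.6375, 0.5878]
J5: z=[0.5259, 0.7610, 0.3798] o=[0.5009, 0.5002, 0.1346] → [0.2585, -0.0780, -0.2016, 0.5259, 0.7610, 0.3798]
J6: z=[0.5259, 0.7610, 0.3798] o=[0.7121, 0.3081, 0.2270] → [0.1152, -0.1096, 0.0601, 0.5259, 0.7610, 0.3798]
q̇ = J⁺·V = [0.1120, -0.0230, 0.3280, -0.5860, 0.8530, -0.0680]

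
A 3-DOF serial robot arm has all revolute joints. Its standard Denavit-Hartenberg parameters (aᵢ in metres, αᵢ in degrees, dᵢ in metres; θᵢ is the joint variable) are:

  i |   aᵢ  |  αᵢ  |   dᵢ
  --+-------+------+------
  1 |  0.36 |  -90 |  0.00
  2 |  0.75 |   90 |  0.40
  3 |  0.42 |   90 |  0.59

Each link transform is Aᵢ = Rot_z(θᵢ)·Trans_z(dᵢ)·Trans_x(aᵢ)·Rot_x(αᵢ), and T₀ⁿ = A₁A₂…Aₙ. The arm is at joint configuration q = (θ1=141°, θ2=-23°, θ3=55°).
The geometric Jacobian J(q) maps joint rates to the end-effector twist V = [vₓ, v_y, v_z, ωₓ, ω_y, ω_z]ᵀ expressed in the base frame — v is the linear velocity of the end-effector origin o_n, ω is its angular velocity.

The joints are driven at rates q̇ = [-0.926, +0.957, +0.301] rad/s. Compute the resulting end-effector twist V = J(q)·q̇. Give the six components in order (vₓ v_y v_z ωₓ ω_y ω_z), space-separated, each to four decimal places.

o_n = [-1.2777, 0.0773, 0.9303]
J₁: ẑ×o_n = [-0.0773, -1.2777, 0.0000], ω = ẑ
J2: z=[-0.6293, -0.7771, 0.0000] o=[-0.2798, 0.2266, 0.0000] → [-0.7230, 0.5854, -0.6816, -0.6293, -0.7771, 0.0000]
J3: z=[0.3037, -0.2459, 0.9205] o=[-1.0680, 0.3502, 0.2930] → [0.0945, -0.3865, -0.1344, 0.3037, -0.2459, 0.9205]
V = J·q̇ = [-0.5919, 1.6271, -0.6928, -0.5109, -0.8177, -0.6489]

-0.5919 1.6271 -0.6928 -0.5109 -0.8177 -0.6489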